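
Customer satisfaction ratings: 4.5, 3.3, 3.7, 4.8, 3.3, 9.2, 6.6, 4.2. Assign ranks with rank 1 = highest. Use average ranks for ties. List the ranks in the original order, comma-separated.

Sorted (descending): 9.2, 6.6, 4.8, 4.5, 4.2, 3.7, 3.3, 3.3
The 2 values of 3.3 occupy positions 7–8 → average rank (7+8)/2 = 7.5.

4, 7.5, 6, 3, 7.5, 1, 2, 5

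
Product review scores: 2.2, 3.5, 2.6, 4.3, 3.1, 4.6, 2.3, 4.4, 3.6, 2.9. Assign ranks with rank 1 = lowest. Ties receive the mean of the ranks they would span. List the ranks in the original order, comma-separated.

Sorted (ascending): 2.2, 2.3, 2.6, 2.9, 3.1, 3.5, 3.6, 4.3, 4.4, 4.6
No ties — each value takes its position as its rank.

1, 6, 3, 8, 5, 10, 2, 9, 7, 4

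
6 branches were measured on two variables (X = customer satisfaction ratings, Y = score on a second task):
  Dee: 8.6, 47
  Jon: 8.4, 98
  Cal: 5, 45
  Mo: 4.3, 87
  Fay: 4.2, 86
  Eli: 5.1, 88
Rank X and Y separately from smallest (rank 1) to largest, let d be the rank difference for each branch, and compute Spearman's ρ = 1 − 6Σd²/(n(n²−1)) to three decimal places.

Ranks of variable 1: 6, 5, 3, 2, 1, 4
Ranks of variable 2: 2, 6, 1, 4, 3, 5
d = r₁ − r₂: 4, -1, 2, -2, -2, -1
d²: 16, 1, 4, 4, 4, 1; Σd² = 30
ρ = 1 − 6·30/(6·35) = 1 − 180/210 = 0.143

0.143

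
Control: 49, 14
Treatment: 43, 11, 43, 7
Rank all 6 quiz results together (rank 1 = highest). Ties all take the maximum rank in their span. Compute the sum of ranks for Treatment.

17

Sorted (descending): 49, 43, 43, 14, 11, 7
The 2 values of 43 occupy positions 2–3 → each gets rank 3.
Treatment values → pooled ranks: 43→3, 11→5, 43→3, 7→6
Rank sum = 3 + 5 + 3 + 6 = 17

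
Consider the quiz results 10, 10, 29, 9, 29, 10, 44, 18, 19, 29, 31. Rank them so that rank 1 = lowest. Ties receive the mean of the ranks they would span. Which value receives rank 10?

Sorted (ascending): 9, 10, 10, 10, 18, 19, 29, 29, 29, 31, 44
The 3 values of 10 occupy positions 2–4 → average rank 3.
The 3 values of 29 occupy positions 7–9 → average rank 8.
Rank 10 → value 31.

31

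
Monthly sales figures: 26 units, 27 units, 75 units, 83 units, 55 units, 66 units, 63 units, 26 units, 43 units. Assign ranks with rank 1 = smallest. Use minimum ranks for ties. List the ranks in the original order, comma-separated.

Sorted (ascending): 26, 26, 27, 43, 55, 63, 66, 75, 83
The 2 values of 26 occupy positions 1–2 → each gets rank 1.

1, 3, 8, 9, 5, 7, 6, 1, 4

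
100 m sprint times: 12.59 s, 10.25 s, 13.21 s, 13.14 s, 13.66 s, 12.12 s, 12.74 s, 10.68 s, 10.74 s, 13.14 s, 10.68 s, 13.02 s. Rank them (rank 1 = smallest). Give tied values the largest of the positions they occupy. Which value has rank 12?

13.66

Sorted (ascending): 10.25, 10.68, 10.68, 10.74, 12.12, 12.59, 12.74, 13.02, 13.14, 13.14, 13.21, 13.66
The 2 values of 10.68 occupy positions 2–3 → each gets rank 3.
The 2 values of 13.14 occupy positions 9–10 → each gets rank 10.
Rank 12 → value 13.66.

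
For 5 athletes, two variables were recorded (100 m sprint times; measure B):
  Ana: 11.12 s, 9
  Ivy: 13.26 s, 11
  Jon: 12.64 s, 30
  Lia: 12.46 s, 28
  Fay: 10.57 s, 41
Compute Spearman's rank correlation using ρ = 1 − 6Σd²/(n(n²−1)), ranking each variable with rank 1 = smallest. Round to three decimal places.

Ranks of variable 1: 2, 5, 4, 3, 1
Ranks of variable 2: 1, 2, 4, 3, 5
d = r₁ − r₂: 1, 3, 0, 0, -4
d²: 1, 9, 0, 0, 16; Σd² = 26
ρ = 1 − 6·26/(5·24) = 1 − 156/120 = -0.300

-0.300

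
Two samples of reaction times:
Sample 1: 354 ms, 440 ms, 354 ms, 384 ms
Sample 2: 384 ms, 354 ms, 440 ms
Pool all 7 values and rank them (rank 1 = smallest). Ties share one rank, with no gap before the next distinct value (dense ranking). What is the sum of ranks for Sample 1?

7

Sorted (ascending): 354, 354, 354, 384, 384, 440, 440
The 3 values of 354 share dense rank 1.
The 2 values of 384 share dense rank 2.
The 2 values of 440 share dense rank 3.
Sample 1 values → pooled ranks: 354→1, 440→3, 354→1, 384→2
Rank sum = 1 + 3 + 1 + 2 = 7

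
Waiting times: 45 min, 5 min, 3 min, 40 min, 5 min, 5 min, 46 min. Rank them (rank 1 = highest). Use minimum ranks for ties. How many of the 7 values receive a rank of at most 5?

6

Sorted (descending): 46, 45, 40, 5, 5, 5, 3
The 3 values of 5 occupy positions 4–6 → each gets rank 4.
Ranks ≤ 5: {1, 2, 3, 4, 4, 4} → 6 values.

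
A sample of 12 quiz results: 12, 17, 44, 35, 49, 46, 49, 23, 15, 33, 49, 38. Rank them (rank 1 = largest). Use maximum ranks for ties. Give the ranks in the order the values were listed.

12, 10, 5, 7, 3, 4, 3, 9, 11, 8, 3, 6

Sorted (descending): 49, 49, 49, 46, 44, 38, 35, 33, 23, 17, 15, 12
The 3 values of 49 occupy positions 1–3 → each gets rank 3.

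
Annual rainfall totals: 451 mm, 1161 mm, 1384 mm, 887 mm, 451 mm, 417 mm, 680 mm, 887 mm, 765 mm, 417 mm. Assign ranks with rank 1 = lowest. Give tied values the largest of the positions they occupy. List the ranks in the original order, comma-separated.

Sorted (ascending): 417, 417, 451, 451, 680, 765, 887, 887, 1161, 1384
The 2 values of 417 occupy positions 1–2 → each gets rank 2.
The 2 values of 451 occupy positions 3–4 → each gets rank 4.
The 2 values of 887 occupy positions 7–8 → each gets rank 8.

4, 9, 10, 8, 4, 2, 5, 8, 6, 2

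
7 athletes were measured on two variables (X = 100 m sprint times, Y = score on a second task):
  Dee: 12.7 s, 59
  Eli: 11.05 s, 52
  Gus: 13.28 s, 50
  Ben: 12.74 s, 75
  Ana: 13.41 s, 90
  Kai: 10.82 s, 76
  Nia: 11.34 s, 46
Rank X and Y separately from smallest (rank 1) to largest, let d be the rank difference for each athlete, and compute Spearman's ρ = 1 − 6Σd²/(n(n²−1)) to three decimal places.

0.179

Ranks of variable 1: 4, 2, 6, 5, 7, 1, 3
Ranks of variable 2: 4, 3, 2, 5, 7, 6, 1
d = r₁ − r₂: 0, -1, 4, 0, 0, -5, 2
d²: 0, 1, 16, 0, 0, 25, 4; Σd² = 46
ρ = 1 − 6·46/(7·48) = 1 − 276/336 = 0.179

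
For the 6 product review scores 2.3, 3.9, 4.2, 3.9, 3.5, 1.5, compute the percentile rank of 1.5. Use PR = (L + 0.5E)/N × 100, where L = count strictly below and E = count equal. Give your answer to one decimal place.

N = 6.
Strictly below 1.5: 0. Equal to 1.5: 1.
PR = (0 + 0.5·1)/6 × 100 = 8.3

8.3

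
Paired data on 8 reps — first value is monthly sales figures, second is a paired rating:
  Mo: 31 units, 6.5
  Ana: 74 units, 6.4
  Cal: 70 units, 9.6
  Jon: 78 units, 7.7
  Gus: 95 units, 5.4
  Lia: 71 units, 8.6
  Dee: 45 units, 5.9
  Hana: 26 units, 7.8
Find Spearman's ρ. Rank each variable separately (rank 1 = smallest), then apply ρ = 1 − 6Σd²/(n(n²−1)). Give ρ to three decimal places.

-0.333

Ranks of variable 1: 2, 6, 4, 7, 8, 5, 3, 1
Ranks of variable 2: 4, 3, 8, 5, 1, 7, 2, 6
d = r₁ − r₂: -2, 3, -4, 2, 7, -2, 1, -5
d²: 4, 9, 16, 4, 49, 4, 1, 25; Σd² = 112
ρ = 1 − 6·112/(8·63) = 1 − 672/504 = -0.333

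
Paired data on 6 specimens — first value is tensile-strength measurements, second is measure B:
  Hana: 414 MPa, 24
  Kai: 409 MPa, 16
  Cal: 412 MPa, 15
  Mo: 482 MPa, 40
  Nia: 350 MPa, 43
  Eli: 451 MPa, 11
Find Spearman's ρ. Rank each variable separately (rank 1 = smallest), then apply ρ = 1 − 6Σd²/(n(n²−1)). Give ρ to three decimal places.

-0.257

Ranks of variable 1: 4, 2, 3, 6, 1, 5
Ranks of variable 2: 4, 3, 2, 5, 6, 1
d = r₁ − r₂: 0, -1, 1, 1, -5, 4
d²: 0, 1, 1, 1, 25, 16; Σd² = 44
ρ = 1 − 6·44/(6·35) = 1 − 264/210 = -0.257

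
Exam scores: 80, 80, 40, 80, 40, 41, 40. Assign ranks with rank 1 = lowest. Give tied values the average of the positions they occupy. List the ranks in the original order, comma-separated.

6, 6, 2, 6, 2, 4, 2

Sorted (ascending): 40, 40, 40, 41, 80, 80, 80
The 3 values of 40 occupy positions 1–3 → average rank 2.
The 3 values of 80 occupy positions 5–7 → average rank 6.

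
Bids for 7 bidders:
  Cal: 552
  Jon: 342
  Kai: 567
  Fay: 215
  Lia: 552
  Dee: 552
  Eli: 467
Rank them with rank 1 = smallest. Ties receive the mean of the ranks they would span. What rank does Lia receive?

Sorted (ascending): 215, 342, 467, 552, 552, 552, 567
The 3 values of 552 occupy positions 4–6 → average rank 5.
Lia has value 552 → rank 5.

5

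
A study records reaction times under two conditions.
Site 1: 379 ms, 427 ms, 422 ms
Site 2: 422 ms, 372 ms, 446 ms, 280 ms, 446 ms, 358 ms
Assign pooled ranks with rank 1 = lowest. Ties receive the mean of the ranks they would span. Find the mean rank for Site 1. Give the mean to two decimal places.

5.50

Sorted (ascending): 280, 358, 372, 379, 422, 422, 427, 446, 446
The 2 values of 422 occupy positions 5–6 → average rank (5+6)/2 = 5.5.
The 2 values of 446 occupy positions 8–9 → average rank (8+9)/2 = 8.5.
Site 1 values → pooled ranks: 379→4, 427→7, 422→5.5
Mean rank = (4 + 7 + 5.5) / 3 = 5.50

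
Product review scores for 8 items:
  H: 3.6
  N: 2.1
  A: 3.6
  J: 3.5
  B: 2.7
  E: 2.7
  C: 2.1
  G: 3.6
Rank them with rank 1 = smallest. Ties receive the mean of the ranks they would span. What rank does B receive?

3.5

Sorted (ascending): 2.1, 2.1, 2.7, 2.7, 3.5, 3.6, 3.6, 3.6
The 2 values of 2.1 occupy positions 1–2 → average rank (1+2)/2 = 1.5.
The 2 values of 2.7 occupy positions 3–4 → average rank (3+4)/2 = 3.5.
The 3 values of 3.6 occupy positions 6–8 → average rank 7.
B has value 2.7 → rank 3.5.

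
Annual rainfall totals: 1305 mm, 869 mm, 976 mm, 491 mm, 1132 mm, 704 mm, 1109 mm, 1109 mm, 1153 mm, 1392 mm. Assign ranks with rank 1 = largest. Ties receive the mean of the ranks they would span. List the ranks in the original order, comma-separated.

Sorted (descending): 1392, 1305, 1153, 1132, 1109, 1109, 976, 869, 704, 491
The 2 values of 1109 occupy positions 5–6 → average rank (5+6)/2 = 5.5.

2, 8, 7, 10, 4, 9, 5.5, 5.5, 3, 1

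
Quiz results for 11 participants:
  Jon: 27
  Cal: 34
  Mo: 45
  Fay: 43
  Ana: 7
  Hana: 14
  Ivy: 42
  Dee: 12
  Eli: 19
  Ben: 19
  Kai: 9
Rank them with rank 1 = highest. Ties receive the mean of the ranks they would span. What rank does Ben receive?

Sorted (descending): 45, 43, 42, 34, 27, 19, 19, 14, 12, 9, 7
The 2 values of 19 occupy positions 6–7 → average rank (6+7)/2 = 6.5.
Ben has value 19 → rank 6.5.

6.5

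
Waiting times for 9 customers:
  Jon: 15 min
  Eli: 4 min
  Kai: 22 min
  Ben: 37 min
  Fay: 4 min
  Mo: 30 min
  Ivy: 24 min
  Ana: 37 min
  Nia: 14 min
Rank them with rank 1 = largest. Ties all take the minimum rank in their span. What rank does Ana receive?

1

Sorted (descending): 37, 37, 30, 24, 22, 15, 14, 4, 4
The 2 values of 37 occupy positions 1–2 → each gets rank 1.
The 2 values of 4 occupy positions 8–9 → each gets rank 8.
Ana has value 37 min → rank 1.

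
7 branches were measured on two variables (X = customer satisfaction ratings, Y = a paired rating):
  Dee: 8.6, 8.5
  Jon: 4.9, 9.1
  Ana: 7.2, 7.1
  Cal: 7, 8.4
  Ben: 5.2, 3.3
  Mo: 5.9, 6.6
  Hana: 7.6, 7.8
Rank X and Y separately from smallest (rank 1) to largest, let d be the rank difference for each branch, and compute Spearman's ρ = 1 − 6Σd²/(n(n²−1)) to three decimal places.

0.143

Ranks of variable 1: 7, 1, 5, 4, 2, 3, 6
Ranks of variable 2: 6, 7, 3, 5, 1, 2, 4
d = r₁ − r₂: 1, -6, 2, -1, 1, 1, 2
d²: 1, 36, 4, 1, 1, 1, 4; Σd² = 48
ρ = 1 − 6·48/(7·48) = 1 − 288/336 = 0.143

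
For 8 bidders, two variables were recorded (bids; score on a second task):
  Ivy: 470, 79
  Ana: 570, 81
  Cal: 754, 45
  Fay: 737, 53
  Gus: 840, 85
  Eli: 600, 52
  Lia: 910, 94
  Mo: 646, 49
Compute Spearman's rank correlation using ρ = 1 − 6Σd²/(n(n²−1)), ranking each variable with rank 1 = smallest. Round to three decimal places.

0.262

Ranks of variable 1: 1, 2, 6, 5, 7, 3, 8, 4
Ranks of variable 2: 5, 6, 1, 4, 7, 3, 8, 2
d = r₁ − r₂: -4, -4, 5, 1, 0, 0, 0, 2
d²: 16, 16, 25, 1, 0, 0, 0, 4; Σd² = 62
ρ = 1 − 6·62/(8·63) = 1 − 372/504 = 0.262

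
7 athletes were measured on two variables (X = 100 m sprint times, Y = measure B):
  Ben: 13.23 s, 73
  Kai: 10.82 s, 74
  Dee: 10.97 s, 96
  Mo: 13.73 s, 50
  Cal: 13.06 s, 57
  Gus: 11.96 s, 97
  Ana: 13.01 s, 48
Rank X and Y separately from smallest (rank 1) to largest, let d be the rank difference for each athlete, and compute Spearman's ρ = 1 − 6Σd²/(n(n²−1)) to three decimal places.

-0.607

Ranks of variable 1: 6, 1, 2, 7, 5, 3, 4
Ranks of variable 2: 4, 5, 6, 2, 3, 7, 1
d = r₁ − r₂: 2, -4, -4, 5, 2, -4, 3
d²: 4, 16, 16, 25, 4, 16, 9; Σd² = 90
ρ = 1 − 6·90/(7·48) = 1 − 540/336 = -0.607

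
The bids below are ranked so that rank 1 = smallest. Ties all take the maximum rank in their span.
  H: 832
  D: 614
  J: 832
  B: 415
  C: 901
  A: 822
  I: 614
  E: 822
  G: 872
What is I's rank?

Sorted (ascending): 415, 614, 614, 822, 822, 832, 832, 872, 901
The 2 values of 614 occupy positions 2–3 → each gets rank 3.
The 2 values of 822 occupy positions 4–5 → each gets rank 5.
The 2 values of 832 occupy positions 6–7 → each gets rank 7.
I has value 614 → rank 3.

3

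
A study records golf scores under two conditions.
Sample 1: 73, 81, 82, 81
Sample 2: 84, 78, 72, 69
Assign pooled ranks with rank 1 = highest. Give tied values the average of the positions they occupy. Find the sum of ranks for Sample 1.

15

Sorted (descending): 84, 82, 81, 81, 78, 73, 72, 69
The 2 values of 81 occupy positions 3–4 → average rank (3+4)/2 = 3.5.
Sample 1 values → pooled ranks: 73→6, 81→3.5, 82→2, 81→3.5
Rank sum = 6 + 3.5 + 2 + 3.5 = 15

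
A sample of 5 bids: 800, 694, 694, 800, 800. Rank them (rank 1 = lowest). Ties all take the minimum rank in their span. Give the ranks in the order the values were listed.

Sorted (ascending): 694, 694, 800, 800, 800
The 2 values of 694 occupy positions 1–2 → each gets rank 1.
The 3 values of 800 occupy positions 3–5 → each gets rank 3.

3, 1, 1, 3, 3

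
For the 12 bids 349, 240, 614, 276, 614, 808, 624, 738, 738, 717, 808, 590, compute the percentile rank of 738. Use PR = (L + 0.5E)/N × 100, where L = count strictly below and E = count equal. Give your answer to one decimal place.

75.0

N = 12.
Strictly below 738: 8. Equal to 738: 2.
PR = (8 + 0.5·2)/12 × 100 = 75.0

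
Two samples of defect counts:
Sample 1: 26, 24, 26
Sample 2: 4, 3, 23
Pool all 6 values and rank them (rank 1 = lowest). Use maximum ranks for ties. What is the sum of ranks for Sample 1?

Sorted (ascending): 3, 4, 23, 24, 26, 26
The 2 values of 26 occupy positions 5–6 → each gets rank 6.
Sample 1 values → pooled ranks: 26→6, 24→4, 26→6
Rank sum = 6 + 4 + 6 = 16

16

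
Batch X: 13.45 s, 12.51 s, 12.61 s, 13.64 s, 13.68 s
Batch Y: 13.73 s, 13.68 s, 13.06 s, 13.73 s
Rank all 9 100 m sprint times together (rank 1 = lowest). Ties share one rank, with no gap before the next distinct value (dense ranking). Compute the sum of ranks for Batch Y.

Sorted (ascending): 12.51, 12.61, 13.06, 13.45, 13.64, 13.68, 13.68, 13.73, 13.73
The 2 values of 13.68 share dense rank 6.
The 2 values of 13.73 share dense rank 7.
Remaining distinct values take the next consecutive integers.
Batch Y values → pooled ranks: 13.73→7, 13.68→6, 13.06→3, 13.73→7
Rank sum = 7 + 6 + 3 + 7 = 23

23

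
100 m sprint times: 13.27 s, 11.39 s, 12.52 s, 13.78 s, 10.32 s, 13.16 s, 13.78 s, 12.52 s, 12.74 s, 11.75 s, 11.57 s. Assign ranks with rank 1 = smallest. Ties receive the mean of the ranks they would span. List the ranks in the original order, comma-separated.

9, 2, 5.5, 10.5, 1, 8, 10.5, 5.5, 7, 4, 3

Sorted (ascending): 10.32, 11.39, 11.57, 11.75, 12.52, 12.52, 12.74, 13.16, 13.27, 13.78, 13.78
The 2 values of 12.52 occupy positions 5–6 → average rank (5+6)/2 = 5.5.
The 2 values of 13.78 occupy positions 10–11 → average rank (10+11)/2 = 10.5.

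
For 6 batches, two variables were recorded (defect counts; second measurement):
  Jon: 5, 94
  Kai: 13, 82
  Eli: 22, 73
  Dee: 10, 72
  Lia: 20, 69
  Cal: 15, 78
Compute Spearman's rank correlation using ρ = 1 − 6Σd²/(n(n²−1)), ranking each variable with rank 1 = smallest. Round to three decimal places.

Ranks of variable 1: 1, 3, 6, 2, 5, 4
Ranks of variable 2: 6, 5, 3, 2, 1, 4
d = r₁ − r₂: -5, -2, 3, 0, 4, 0
d²: 25, 4, 9, 0, 16, 0; Σd² = 54
ρ = 1 − 6·54/(6·35) = 1 − 324/210 = -0.543

-0.543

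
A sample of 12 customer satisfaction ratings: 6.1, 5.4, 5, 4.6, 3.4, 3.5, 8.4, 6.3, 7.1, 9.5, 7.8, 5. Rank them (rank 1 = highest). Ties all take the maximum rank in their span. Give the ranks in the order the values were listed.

6, 7, 9, 10, 12, 11, 2, 5, 4, 1, 3, 9

Sorted (descending): 9.5, 8.4, 7.8, 7.1, 6.3, 6.1, 5.4, 5, 5, 4.6, 3.5, 3.4
The 2 values of 5 occupy positions 8–9 → each gets rank 9.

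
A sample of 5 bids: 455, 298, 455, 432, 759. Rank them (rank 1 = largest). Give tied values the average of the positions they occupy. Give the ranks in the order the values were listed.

Sorted (descending): 759, 455, 455, 432, 298
The 2 values of 455 occupy positions 2–3 → average rank (2+3)/2 = 2.5.

2.5, 5, 2.5, 4, 1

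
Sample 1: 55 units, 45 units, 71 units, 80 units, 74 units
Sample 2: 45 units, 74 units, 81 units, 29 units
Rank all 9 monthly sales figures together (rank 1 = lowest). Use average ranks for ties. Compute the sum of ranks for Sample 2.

Sorted (ascending): 29, 45, 45, 55, 71, 74, 74, 80, 81
The 2 values of 45 occupy positions 2–3 → average rank (2+3)/2 = 2.5.
The 2 values of 74 occupy positions 6–7 → average rank (6+7)/2 = 6.5.
Sample 2 values → pooled ranks: 45→2.5, 74→6.5, 81→9, 29→1
Rank sum = 2.5 + 6.5 + 9 + 1 = 19

19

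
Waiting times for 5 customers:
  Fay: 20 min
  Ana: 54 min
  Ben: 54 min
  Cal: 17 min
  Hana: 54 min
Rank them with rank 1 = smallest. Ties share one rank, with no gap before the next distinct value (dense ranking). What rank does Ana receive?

3

Sorted (ascending): 17, 20, 54, 54, 54
The 3 values of 54 share dense rank 3.
Remaining distinct values take the next consecutive integers.
Ana has value 54 min → rank 3.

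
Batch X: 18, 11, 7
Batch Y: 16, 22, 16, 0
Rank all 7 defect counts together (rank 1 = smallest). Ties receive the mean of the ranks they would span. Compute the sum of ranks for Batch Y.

17

Sorted (ascending): 0, 7, 11, 16, 16, 18, 22
The 2 values of 16 occupy positions 4–5 → average rank (4+5)/2 = 4.5.
Batch Y values → pooled ranks: 16→4.5, 22→7, 16→4.5, 0→1
Rank sum = 4.5 + 7 + 4.5 + 1 = 17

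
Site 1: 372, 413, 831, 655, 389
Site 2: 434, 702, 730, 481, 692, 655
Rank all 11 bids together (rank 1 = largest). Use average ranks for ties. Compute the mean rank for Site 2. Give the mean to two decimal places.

Sorted (descending): 831, 730, 702, 692, 655, 655, 481, 434, 413, 389, 372
The 2 values of 655 occupy positions 5–6 → average rank (5+6)/2 = 5.5.
Site 2 values → pooled ranks: 434→8, 702→3, 730→2, 481→7, 692→4, 655→5.5
Mean rank = (8 + 3 + 2 + 7 + 4 + 5.5) / 6 = 4.92

4.92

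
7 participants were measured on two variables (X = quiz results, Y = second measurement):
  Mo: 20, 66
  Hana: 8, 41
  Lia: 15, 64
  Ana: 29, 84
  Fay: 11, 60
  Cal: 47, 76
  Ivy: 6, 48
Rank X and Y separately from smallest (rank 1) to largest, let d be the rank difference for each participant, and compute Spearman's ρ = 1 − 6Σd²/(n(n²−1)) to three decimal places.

Ranks of variable 1: 5, 2, 4, 6, 3, 7, 1
Ranks of variable 2: 5, 1, 4, 7, 3, 6, 2
d = r₁ − r₂: 0, 1, 0, -1, 0, 1, -1
d²: 0, 1, 0, 1, 0, 1, 1; Σd² = 4
ρ = 1 − 6·4/(7·48) = 1 − 24/336 = 0.929

0.929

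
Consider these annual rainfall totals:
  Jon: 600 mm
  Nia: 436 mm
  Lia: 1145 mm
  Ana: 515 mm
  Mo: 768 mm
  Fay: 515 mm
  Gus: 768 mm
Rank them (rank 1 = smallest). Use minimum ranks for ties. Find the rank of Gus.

5

Sorted (ascending): 436, 515, 515, 600, 768, 768, 1145
The 2 values of 515 occupy positions 2–3 → each gets rank 2.
The 2 values of 768 occupy positions 5–6 → each gets rank 5.
Gus has value 768 mm → rank 5.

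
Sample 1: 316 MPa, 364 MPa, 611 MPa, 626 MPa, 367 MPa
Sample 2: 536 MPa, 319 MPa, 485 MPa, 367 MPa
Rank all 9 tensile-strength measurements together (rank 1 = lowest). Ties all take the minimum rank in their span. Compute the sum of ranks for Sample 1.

25

Sorted (ascending): 316, 319, 364, 367, 367, 485, 536, 611, 626
The 2 values of 367 occupy positions 4–5 → each gets rank 4.
Sample 1 values → pooled ranks: 316→1, 364→3, 611→8, 626→9, 367→4
Rank sum = 1 + 3 + 8 + 9 + 4 = 25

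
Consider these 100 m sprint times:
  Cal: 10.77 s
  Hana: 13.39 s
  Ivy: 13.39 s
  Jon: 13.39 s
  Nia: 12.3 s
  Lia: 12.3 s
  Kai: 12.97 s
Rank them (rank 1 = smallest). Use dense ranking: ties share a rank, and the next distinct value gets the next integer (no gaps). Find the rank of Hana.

Sorted (ascending): 10.77, 12.3, 12.3, 12.97, 13.39, 13.39, 13.39
The 2 values of 12.3 share dense rank 2.
The 3 values of 13.39 share dense rank 4.
Remaining distinct values take the next consecutive integers.
Hana has value 13.39 s → rank 4.

4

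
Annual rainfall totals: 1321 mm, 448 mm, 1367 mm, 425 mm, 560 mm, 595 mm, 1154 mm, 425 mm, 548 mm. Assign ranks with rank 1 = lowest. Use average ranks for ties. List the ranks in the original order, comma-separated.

Sorted (ascending): 425, 425, 448, 548, 560, 595, 1154, 1321, 1367
The 2 values of 425 occupy positions 1–2 → average rank (1+2)/2 = 1.5.

8, 3, 9, 1.5, 5, 6, 7, 1.5, 4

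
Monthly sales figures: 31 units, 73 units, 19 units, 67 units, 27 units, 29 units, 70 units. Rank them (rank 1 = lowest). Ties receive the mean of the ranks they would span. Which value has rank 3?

Sorted (ascending): 19, 27, 29, 31, 67, 70, 73
No ties — each value takes its position as its rank.
Rank 3 → value 29.

29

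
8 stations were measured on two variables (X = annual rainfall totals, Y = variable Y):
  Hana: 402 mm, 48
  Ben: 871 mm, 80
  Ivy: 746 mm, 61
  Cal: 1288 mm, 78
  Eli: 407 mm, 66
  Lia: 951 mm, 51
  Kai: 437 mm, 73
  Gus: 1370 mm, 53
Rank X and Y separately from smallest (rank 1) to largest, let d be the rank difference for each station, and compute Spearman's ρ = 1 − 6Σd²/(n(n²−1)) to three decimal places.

Ranks of variable 1: 1, 5, 4, 7, 2, 6, 3, 8
Ranks of variable 2: 1, 8, 4, 7, 5, 2, 6, 3
d = r₁ − r₂: 0, -3, 0, 0, -3, 4, -3, 5
d²: 0, 9, 0, 0, 9, 16, 9, 25; Σd² = 68
ρ = 1 − 6·68/(8·63) = 1 − 408/504 = 0.190

0.190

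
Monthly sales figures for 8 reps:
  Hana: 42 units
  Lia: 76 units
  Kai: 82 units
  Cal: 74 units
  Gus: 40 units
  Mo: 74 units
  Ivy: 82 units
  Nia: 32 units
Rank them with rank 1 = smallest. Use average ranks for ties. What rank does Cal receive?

4.5

Sorted (ascending): 32, 40, 42, 74, 74, 76, 82, 82
The 2 values of 74 occupy positions 4–5 → average rank (4+5)/2 = 4.5.
The 2 values of 82 occupy positions 7–8 → average rank (7+8)/2 = 7.5.
Cal has value 74 units → rank 4.5.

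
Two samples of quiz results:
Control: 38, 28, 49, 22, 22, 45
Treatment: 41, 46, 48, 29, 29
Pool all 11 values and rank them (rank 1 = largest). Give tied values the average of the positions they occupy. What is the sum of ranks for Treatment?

Sorted (descending): 49, 48, 46, 45, 41, 38, 29, 29, 28, 22, 22
The 2 values of 29 occupy positions 7–8 → average rank (7+8)/2 = 7.5.
The 2 values of 22 occupy positions 10–11 → average rank (10+11)/2 = 10.5.
Treatment values → pooled ranks: 41→5, 46→3, 48→2, 29→7.5, 29→7.5
Rank sum = 5 + 3 + 2 + 7.5 + 7.5 = 25

25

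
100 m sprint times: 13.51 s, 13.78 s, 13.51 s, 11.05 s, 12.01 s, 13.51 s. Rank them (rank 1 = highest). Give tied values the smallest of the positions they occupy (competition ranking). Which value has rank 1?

13.78

Sorted (descending): 13.78, 13.51, 13.51, 13.51, 12.01, 11.05
The 3 values of 13.51 occupy positions 2–4 → each gets rank 2.
Rank 1 → value 13.78.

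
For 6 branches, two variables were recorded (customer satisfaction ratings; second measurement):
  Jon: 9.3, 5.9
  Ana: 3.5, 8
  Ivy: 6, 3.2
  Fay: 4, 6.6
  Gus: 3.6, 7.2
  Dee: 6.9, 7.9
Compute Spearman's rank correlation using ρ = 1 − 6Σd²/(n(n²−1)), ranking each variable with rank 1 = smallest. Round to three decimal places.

Ranks of variable 1: 6, 1, 4, 3, 2, 5
Ranks of variable 2: 2, 6, 1, 3, 4, 5
d = r₁ − r₂: 4, -5, 3, 0, -2, 0
d²: 16, 25, 9, 0, 4, 0; Σd² = 54
ρ = 1 − 6·54/(6·35) = 1 − 324/210 = -0.543

-0.543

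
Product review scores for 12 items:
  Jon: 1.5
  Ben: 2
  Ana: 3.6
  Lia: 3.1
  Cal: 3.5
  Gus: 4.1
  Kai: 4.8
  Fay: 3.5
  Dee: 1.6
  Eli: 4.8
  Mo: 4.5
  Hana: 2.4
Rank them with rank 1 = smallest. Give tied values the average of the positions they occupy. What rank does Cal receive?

Sorted (ascending): 1.5, 1.6, 2, 2.4, 3.1, 3.5, 3.5, 3.6, 4.1, 4.5, 4.8, 4.8
The 2 values of 3.5 occupy positions 6–7 → average rank (6+7)/2 = 6.5.
The 2 values of 4.8 occupy positions 11–12 → average rank (11+12)/2 = 11.5.
Cal has value 3.5 → rank 6.5.

6.5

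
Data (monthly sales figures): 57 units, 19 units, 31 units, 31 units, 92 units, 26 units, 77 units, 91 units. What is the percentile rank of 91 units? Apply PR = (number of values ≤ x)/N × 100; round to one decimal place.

87.5

N = 8.
Strictly below 91: 6. Equal to 91: 1.
PR = 7/8 × 100 = 87.5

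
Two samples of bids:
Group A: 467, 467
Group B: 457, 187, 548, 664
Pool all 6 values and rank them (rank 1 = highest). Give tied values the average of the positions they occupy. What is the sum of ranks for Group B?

14

Sorted (descending): 664, 548, 467, 467, 457, 187
The 2 values of 467 occupy positions 3–4 → average rank (3+4)/2 = 3.5.
Group B values → pooled ranks: 457→5, 187→6, 548→2, 664→1
Rank sum = 5 + 6 + 2 + 1 = 14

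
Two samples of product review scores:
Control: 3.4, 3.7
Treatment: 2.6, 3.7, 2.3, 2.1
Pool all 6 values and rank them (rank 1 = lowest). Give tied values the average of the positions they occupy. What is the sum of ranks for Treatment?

Sorted (ascending): 2.1, 2.3, 2.6, 3.4, 3.7, 3.7
The 2 values of 3.7 occupy positions 5–6 → average rank (5+6)/2 = 5.5.
Treatment values → pooled ranks: 2.6→3, 3.7→5.5, 2.3→2, 2.1→1
Rank sum = 3 + 5.5 + 2 + 1 = 11.5

11.5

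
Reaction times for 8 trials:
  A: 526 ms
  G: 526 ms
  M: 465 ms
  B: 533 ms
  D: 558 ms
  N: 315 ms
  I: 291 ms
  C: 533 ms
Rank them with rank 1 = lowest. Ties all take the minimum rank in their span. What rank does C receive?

6

Sorted (ascending): 291, 315, 465, 526, 526, 533, 533, 558
The 2 values of 526 occupy positions 4–5 → each gets rank 4.
The 2 values of 533 occupy positions 6–7 → each gets rank 6.
C has value 533 ms → rank 6.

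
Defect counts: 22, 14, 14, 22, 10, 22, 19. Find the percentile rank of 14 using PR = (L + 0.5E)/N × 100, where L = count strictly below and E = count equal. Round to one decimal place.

28.6

N = 7.
Strictly below 14: 1. Equal to 14: 2.
PR = (1 + 0.5·2)/7 × 100 = 28.6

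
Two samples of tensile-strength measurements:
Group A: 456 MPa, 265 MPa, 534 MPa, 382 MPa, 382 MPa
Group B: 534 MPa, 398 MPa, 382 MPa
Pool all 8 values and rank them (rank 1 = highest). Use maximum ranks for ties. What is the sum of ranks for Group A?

27

Sorted (descending): 534, 534, 456, 398, 382, 382, 382, 265
The 2 values of 534 occupy positions 1–2 → each gets rank 2.
The 3 values of 382 occupy positions 5–7 → each gets rank 7.
Group A values → pooled ranks: 456→3, 265→8, 534→2, 382→7, 382→7
Rank sum = 3 + 8 + 2 + 7 + 7 = 27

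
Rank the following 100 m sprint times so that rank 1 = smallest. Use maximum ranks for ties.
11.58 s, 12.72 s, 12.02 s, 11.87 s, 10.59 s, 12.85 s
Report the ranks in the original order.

2, 5, 4, 3, 1, 6

Sorted (ascending): 10.59, 11.58, 11.87, 12.02, 12.72, 12.85
No ties — each value takes its position as its rank.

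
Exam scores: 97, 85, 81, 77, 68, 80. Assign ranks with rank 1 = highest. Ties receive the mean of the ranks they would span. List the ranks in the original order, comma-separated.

Sorted (descending): 97, 85, 81, 80, 77, 68
No ties — each value takes its position as its rank.

1, 2, 3, 5, 6, 4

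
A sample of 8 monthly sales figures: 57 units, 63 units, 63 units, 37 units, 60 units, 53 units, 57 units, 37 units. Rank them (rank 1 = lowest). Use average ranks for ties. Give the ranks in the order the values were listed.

4.5, 7.5, 7.5, 1.5, 6, 3, 4.5, 1.5

Sorted (ascending): 37, 37, 53, 57, 57, 60, 63, 63
The 2 values of 37 occupy positions 1–2 → average rank (1+2)/2 = 1.5.
The 2 values of 57 occupy positions 4–5 → average rank (4+5)/2 = 4.5.
The 2 values of 63 occupy positions 7–8 → average rank (7+8)/2 = 7.5.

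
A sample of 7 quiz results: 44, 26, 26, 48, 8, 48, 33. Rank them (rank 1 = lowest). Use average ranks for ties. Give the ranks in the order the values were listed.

Sorted (ascending): 8, 26, 26, 33, 44, 48, 48
The 2 values of 26 occupy positions 2–3 → average rank (2+3)/2 = 2.5.
The 2 values of 48 occupy positions 6–7 → average rank (6+7)/2 = 6.5.

5, 2.5, 2.5, 6.5, 1, 6.5, 4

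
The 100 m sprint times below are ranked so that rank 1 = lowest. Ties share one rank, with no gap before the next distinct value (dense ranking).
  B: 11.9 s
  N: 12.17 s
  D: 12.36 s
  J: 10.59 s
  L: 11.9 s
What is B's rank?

Sorted (ascending): 10.59, 11.9, 11.9, 12.17, 12.36
The 2 values of 11.9 share dense rank 2.
Remaining distinct values take the next consecutive integers.
B has value 11.9 s → rank 2.

2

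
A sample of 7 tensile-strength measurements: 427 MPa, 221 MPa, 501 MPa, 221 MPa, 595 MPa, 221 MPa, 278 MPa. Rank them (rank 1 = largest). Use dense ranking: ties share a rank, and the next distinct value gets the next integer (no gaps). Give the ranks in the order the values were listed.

Sorted (descending): 595, 501, 427, 278, 221, 221, 221
The 3 values of 221 share dense rank 5.
Remaining distinct values take the next consecutive integers.

3, 5, 2, 5, 1, 5, 4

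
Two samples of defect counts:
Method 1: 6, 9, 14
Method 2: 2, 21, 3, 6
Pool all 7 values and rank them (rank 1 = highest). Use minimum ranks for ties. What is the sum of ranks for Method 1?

9

Sorted (descending): 21, 14, 9, 6, 6, 3, 2
The 2 values of 6 occupy positions 4–5 → each gets rank 4.
Method 1 values → pooled ranks: 6→4, 9→3, 14→2
Rank sum = 4 + 3 + 2 = 9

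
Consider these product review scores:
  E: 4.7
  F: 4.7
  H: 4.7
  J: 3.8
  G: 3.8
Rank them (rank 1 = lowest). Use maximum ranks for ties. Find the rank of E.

5

Sorted (ascending): 3.8, 3.8, 4.7, 4.7, 4.7
The 2 values of 3.8 occupy positions 1–2 → each gets rank 2.
The 3 values of 4.7 occupy positions 3–5 → each gets rank 5.
E has value 4.7 → rank 5.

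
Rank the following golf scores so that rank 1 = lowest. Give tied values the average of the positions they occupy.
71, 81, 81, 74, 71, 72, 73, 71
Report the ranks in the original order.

2, 7.5, 7.5, 6, 2, 4, 5, 2

Sorted (ascending): 71, 71, 71, 72, 73, 74, 81, 81
The 3 values of 71 occupy positions 1–3 → average rank 2.
The 2 values of 81 occupy positions 7–8 → average rank (7+8)/2 = 7.5.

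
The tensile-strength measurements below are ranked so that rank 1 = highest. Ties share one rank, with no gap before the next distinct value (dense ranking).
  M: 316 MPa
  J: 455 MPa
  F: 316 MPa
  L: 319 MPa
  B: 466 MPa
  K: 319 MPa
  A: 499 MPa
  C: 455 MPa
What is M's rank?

5

Sorted (descending): 499, 466, 455, 455, 319, 319, 316, 316
The 2 values of 455 share dense rank 3.
The 2 values of 319 share dense rank 4.
The 2 values of 316 share dense rank 5.
Remaining distinct values take the next consecutive integers.
M has value 316 MPa → rank 5.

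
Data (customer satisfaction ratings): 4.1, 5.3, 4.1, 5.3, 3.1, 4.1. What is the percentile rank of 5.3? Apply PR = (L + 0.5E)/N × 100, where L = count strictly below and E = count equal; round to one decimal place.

N = 6.
Strictly below 5.3: 4. Equal to 5.3: 2.
PR = (4 + 0.5·2)/6 × 100 = 83.3

83.3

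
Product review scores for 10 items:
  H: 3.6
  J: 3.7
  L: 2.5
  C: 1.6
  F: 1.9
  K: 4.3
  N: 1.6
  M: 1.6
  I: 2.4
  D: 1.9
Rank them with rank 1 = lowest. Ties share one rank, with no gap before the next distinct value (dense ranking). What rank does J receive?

Sorted (ascending): 1.6, 1.6, 1.6, 1.9, 1.9, 2.4, 2.5, 3.6, 3.7, 4.3
The 3 values of 1.6 share dense rank 1.
The 2 values of 1.9 share dense rank 2.
Remaining distinct values take the next consecutive integers.
J has value 3.7 → rank 6.

6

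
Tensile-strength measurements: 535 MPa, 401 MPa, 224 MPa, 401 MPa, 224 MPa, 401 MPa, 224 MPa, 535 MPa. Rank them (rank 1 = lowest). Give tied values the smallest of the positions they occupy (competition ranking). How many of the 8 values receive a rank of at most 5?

Sorted (ascending): 224, 224, 224, 401, 401, 401, 535, 535
The 3 values of 224 occupy positions 1–3 → each gets rank 1.
The 3 values of 401 occupy positions 4–6 → each gets rank 4.
The 2 values of 535 occupy positions 7–8 → each gets rank 7.
Ranks ≤ 5: {1, 1, 1, 4, 4, 4} → 6 values.

6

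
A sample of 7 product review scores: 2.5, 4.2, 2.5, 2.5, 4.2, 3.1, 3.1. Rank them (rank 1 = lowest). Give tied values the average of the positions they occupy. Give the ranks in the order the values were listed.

Sorted (ascending): 2.5, 2.5, 2.5, 3.1, 3.1, 4.2, 4.2
The 3 values of 2.5 occupy positions 1–3 → average rank 2.
The 2 values of 3.1 occupy positions 4–5 → average rank (4+5)/2 = 4.5.
The 2 values of 4.2 occupy positions 6–7 → average rank (6+7)/2 = 6.5.

2, 6.5, 2, 2, 6.5, 4.5, 4.5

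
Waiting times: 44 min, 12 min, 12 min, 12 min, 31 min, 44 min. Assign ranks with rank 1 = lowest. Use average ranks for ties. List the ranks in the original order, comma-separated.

Sorted (ascending): 12, 12, 12, 31, 44, 44
The 3 values of 12 occupy positions 1–3 → average rank 2.
The 2 values of 44 occupy positions 5–6 → average rank (5+6)/2 = 5.5.

5.5, 2, 2, 2, 4, 5.5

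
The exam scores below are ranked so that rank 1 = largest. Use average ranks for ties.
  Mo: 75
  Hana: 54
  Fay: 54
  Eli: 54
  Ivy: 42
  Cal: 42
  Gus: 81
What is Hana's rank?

Sorted (descending): 81, 75, 54, 54, 54, 42, 42
The 3 values of 54 occupy positions 3–5 → average rank 4.
The 2 values of 42 occupy positions 6–7 → average rank (6+7)/2 = 6.5.
Hana has value 54 → rank 4.

4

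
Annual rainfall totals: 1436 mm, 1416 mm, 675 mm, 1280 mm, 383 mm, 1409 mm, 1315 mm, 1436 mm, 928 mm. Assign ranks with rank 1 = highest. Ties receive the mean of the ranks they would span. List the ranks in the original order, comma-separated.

1.5, 3, 8, 6, 9, 4, 5, 1.5, 7

Sorted (descending): 1436, 1436, 1416, 1409, 1315, 1280, 928, 675, 383
The 2 values of 1436 occupy positions 1–2 → average rank (1+2)/2 = 1.5.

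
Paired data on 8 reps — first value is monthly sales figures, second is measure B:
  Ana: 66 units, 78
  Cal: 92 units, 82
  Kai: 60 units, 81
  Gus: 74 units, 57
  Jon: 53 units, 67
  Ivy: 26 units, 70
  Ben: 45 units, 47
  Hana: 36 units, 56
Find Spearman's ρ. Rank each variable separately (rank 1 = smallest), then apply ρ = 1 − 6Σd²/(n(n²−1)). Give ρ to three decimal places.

0.524

Ranks of variable 1: 6, 8, 5, 7, 4, 1, 3, 2
Ranks of variable 2: 6, 8, 7, 3, 4, 5, 1, 2
d = r₁ − r₂: 0, 0, -2, 4, 0, -4, 2, 0
d²: 0, 0, 4, 16, 0, 16, 4, 0; Σd² = 40
ρ = 1 − 6·40/(8·63) = 1 − 240/504 = 0.524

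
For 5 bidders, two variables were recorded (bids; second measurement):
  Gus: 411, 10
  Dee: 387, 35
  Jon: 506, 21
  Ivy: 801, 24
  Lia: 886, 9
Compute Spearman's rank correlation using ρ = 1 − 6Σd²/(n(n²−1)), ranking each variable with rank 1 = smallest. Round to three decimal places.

-0.600

Ranks of variable 1: 2, 1, 3, 4, 5
Ranks of variable 2: 2, 5, 3, 4, 1
d = r₁ − r₂: 0, -4, 0, 0, 4
d²: 0, 16, 0, 0, 16; Σd² = 32
ρ = 1 − 6·32/(5·24) = 1 − 192/120 = -0.600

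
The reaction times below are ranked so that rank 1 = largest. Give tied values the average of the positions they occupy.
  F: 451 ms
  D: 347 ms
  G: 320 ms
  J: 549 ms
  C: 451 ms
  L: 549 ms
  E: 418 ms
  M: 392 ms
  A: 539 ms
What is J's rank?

1.5

Sorted (descending): 549, 549, 539, 451, 451, 418, 392, 347, 320
The 2 values of 549 occupy positions 1–2 → average rank (1+2)/2 = 1.5.
The 2 values of 451 occupy positions 4–5 → average rank (4+5)/2 = 4.5.
J has value 549 ms → rank 1.5.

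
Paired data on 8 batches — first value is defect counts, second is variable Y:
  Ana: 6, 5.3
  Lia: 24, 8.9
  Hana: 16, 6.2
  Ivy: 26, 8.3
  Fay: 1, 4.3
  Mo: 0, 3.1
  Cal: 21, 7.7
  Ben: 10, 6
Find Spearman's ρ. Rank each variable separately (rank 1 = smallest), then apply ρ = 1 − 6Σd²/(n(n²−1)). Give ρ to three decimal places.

Ranks of variable 1: 3, 7, 5, 8, 2, 1, 6, 4
Ranks of variable 2: 3, 8, 5, 7, 2, 1, 6, 4
d = r₁ − r₂: 0, -1, 0, 1, 0, 0, 0, 0
d²: 0, 1, 0, 1, 0, 0, 0, 0; Σd² = 2
ρ = 1 − 6·2/(8·63) = 1 − 12/504 = 0.976

0.976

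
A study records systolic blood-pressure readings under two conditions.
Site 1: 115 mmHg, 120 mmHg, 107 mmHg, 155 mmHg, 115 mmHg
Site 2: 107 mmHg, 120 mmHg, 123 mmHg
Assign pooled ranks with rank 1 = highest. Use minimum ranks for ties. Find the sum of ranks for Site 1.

21

Sorted (descending): 155, 123, 120, 120, 115, 115, 107, 107
The 2 values of 120 occupy positions 3–4 → each gets rank 3.
The 2 values of 115 occupy positions 5–6 → each gets rank 5.
The 2 values of 107 occupy positions 7–8 → each gets rank 7.
Site 1 values → pooled ranks: 115→5, 120→3, 107→7, 155→1, 115→5
Rank sum = 5 + 3 + 7 + 1 + 5 = 21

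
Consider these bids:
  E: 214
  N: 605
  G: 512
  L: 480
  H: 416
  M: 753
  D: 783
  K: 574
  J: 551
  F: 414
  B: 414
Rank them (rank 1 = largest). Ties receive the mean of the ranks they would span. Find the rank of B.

9.5

Sorted (descending): 783, 753, 605, 574, 551, 512, 480, 416, 414, 414, 214
The 2 values of 414 occupy positions 9–10 → average rank (9+10)/2 = 9.5.
B has value 414 → rank 9.5.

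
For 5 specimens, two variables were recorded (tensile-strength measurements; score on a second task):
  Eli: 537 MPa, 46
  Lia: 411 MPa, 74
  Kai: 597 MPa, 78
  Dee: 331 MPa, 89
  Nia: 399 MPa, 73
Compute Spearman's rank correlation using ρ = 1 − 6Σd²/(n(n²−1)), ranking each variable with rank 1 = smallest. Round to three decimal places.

-0.300

Ranks of variable 1: 4, 3, 5, 1, 2
Ranks of variable 2: 1, 3, 4, 5, 2
d = r₁ − r₂: 3, 0, 1, -4, 0
d²: 9, 0, 1, 16, 0; Σd² = 26
ρ = 1 − 6·26/(5·24) = 1 − 156/120 = -0.300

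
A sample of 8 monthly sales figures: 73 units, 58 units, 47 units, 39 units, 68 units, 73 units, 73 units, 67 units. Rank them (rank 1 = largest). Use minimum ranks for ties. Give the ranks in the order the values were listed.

1, 6, 7, 8, 4, 1, 1, 5

Sorted (descending): 73, 73, 73, 68, 67, 58, 47, 39
The 3 values of 73 occupy positions 1–3 → each gets rank 1.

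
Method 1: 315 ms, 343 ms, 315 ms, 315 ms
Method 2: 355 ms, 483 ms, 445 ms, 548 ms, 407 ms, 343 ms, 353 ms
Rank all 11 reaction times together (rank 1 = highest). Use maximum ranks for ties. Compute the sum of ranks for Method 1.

41

Sorted (descending): 548, 483, 445, 407, 355, 353, 343, 343, 315, 315, 315
The 2 values of 343 occupy positions 7–8 → each gets rank 8.
The 3 values of 315 occupy positions 9–11 → each gets rank 11.
Method 1 values → pooled ranks: 315→11, 343→8, 315→11, 315→11
Rank sum = 11 + 8 + 11 + 11 = 41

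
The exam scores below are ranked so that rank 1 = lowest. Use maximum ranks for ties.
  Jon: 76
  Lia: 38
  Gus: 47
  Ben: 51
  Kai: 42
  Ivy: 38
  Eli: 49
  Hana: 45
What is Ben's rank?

Sorted (ascending): 38, 38, 42, 45, 47, 49, 51, 76
The 2 values of 38 occupy positions 1–2 → each gets rank 2.
Ben has value 51 → rank 7.

7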